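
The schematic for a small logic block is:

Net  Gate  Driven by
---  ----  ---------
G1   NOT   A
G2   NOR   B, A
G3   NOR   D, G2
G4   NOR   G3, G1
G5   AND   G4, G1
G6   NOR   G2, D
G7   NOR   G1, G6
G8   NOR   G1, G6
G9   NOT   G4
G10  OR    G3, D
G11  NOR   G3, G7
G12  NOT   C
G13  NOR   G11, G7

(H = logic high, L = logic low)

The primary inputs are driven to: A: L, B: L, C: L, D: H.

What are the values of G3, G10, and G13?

G1 = NOT A = NOT L = H
G2 = B NOR A = L NOR L = H
G3 = D NOR G2 = H NOR H = L
G6 = G2 NOR D = H NOR H = L
G7 = G1 NOR G6 = H NOR L = L
G10 = G3 OR D = L OR H = H
G11 = G3 NOR G7 = L NOR L = H
G13 = G11 NOR G7 = H NOR L = L

G3 = L  G10 = H  G13 = L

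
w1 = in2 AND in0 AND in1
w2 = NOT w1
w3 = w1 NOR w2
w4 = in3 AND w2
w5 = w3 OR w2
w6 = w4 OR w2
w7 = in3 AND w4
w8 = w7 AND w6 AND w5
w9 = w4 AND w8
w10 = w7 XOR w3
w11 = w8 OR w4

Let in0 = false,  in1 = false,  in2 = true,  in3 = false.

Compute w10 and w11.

w10 = false; w11 = false

w1 = in2 AND in0 AND in1 = true AND false AND false = false
w2 = NOT w1 = NOT false = true
w3 = w1 NOR w2 = false NOR true = false
w4 = in3 AND w2 = false AND true = false
w5 = w3 OR w2 = false OR true = true
w6 = w4 OR w2 = false OR true = true
w7 = in3 AND w4 = false AND false = false
w8 = w7 AND w6 AND w5 = false AND true AND true = false
w10 = w7 XOR w3 = false XOR false = false
w11 = w8 OR w4 = false OR false = false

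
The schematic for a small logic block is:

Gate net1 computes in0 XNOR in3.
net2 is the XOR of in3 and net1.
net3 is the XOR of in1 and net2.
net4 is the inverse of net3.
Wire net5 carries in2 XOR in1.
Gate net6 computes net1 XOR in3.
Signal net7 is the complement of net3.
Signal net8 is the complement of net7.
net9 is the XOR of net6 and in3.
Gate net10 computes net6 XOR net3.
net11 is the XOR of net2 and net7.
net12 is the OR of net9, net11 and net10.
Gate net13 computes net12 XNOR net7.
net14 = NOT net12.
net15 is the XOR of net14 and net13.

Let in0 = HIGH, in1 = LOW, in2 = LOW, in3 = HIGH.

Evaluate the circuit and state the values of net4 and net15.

net1 = in0 XNOR in3 = HIGH XNOR HIGH = HIGH
net2 = in3 XOR net1 = HIGH XOR HIGH = LOW
net3 = in1 XOR net2 = LOW XOR LOW = LOW
net4 = NOT net3 = NOT LOW = HIGH
net6 = net1 XOR in3 = HIGH XOR HIGH = LOW
net7 = NOT net3 = NOT LOW = HIGH
net9 = net6 XOR in3 = LOW XOR HIGH = HIGH
net10 = net6 XOR net3 = LOW XOR LOW = LOW
net11 = net2 XOR net7 = LOW XOR HIGH = HIGH
net12 = net9 OR net11 OR net10 = HIGH OR HIGH OR LOW = HIGH
net13 = net12 XNOR net7 = HIGH XNOR HIGH = HIGH
net14 = NOT net12 = NOT HIGH = LOW
net15 = net14 XOR net13 = LOW XOR HIGH = HIGH

net4 = HIGH, net15 = HIGH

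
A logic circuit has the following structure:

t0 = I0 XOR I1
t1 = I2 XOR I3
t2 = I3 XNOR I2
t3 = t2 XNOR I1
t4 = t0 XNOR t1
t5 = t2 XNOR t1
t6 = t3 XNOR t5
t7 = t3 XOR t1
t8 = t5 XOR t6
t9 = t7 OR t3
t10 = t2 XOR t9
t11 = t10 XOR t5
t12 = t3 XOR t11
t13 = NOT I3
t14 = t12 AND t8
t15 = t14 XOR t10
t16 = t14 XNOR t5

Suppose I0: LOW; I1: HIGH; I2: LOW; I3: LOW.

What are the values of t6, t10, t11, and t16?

t1 = I2 XOR I3 = LOW XOR LOW = LOW
t2 = I3 XNOR I2 = LOW XNOR LOW = HIGH
t3 = t2 XNOR I1 = HIGH XNOR HIGH = HIGH
t5 = t2 XNOR t1 = HIGH XNOR LOW = LOW
t6 = t3 XNOR t5 = HIGH XNOR LOW = LOW
t7 = t3 XOR t1 = HIGH XOR LOW = HIGH
t8 = t5 XOR t6 = LOW XOR LOW = LOW
t9 = t7 OR t3 = HIGH OR HIGH = HIGH
t10 = t2 XOR t9 = HIGH XOR HIGH = LOW
t11 = t10 XOR t5 = LOW XOR LOW = LOW
t12 = t3 XOR t11 = HIGH XOR LOW = HIGH
t14 = t12 AND t8 = HIGH AND LOW = LOW
t16 = t14 XNOR t5 = LOW XNOR LOW = HIGH

t6 = LOW, t10 = LOW, t11 = LOW, t16 = HIGH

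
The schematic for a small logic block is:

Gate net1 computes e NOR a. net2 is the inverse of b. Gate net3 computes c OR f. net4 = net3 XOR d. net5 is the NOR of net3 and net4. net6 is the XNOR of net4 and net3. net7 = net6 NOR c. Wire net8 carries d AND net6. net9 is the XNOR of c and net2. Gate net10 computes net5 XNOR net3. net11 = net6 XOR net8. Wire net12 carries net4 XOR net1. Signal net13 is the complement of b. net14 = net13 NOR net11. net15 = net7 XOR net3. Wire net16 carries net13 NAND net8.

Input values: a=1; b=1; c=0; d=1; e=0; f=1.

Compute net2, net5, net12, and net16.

net2 = 0; net5 = 0; net12 = 0; net16 = 1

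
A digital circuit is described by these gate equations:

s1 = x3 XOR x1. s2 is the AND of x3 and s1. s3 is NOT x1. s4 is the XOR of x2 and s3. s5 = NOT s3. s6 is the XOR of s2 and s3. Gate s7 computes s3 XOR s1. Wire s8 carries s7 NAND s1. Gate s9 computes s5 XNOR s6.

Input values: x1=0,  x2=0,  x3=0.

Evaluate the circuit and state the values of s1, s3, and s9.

s1 = 0, s3 = 1, s9 = 0

s1 = x3 XOR x1 = 0 XOR 0 = 0
s2 = x3 AND s1 = 0 AND 0 = 0
s3 = NOT x1 = NOT 0 = 1
s5 = NOT s3 = NOT 1 = 0
s6 = s2 XOR s3 = 0 XOR 1 = 1
s9 = s5 XNOR s6 = 0 XNOR 1 = 0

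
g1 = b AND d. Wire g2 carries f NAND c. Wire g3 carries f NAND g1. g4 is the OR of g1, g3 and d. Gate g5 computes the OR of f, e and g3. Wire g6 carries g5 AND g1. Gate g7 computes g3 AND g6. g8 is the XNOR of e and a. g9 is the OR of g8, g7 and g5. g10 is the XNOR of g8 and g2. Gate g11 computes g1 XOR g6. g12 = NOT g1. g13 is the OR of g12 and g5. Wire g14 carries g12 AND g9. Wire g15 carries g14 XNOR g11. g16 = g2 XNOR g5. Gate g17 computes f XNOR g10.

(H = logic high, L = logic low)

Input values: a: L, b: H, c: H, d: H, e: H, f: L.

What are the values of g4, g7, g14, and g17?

g1 = b AND d = H AND H = H
g2 = f NAND c = L NAND H = H
g3 = f NAND g1 = L NAND H = H
g4 = g1 OR g3 OR d = H OR H OR H = H
g5 = f OR e OR g3 = L OR H OR H = H
g6 = g5 AND g1 = H AND H = H
g7 = g3 AND g6 = H AND H = H
g8 = e XNOR a = H XNOR L = L
g9 = g8 OR g7 OR g5 = L OR H OR H = H
g10 = g8 XNOR g2 = L XNOR H = L
g12 = NOT g1 = NOT H = L
g14 = g12 AND g9 = L AND H = L
g17 = f XNOR g10 = L XNOR L = H

g4 = H, g7 = H, g14 = L, g17 = H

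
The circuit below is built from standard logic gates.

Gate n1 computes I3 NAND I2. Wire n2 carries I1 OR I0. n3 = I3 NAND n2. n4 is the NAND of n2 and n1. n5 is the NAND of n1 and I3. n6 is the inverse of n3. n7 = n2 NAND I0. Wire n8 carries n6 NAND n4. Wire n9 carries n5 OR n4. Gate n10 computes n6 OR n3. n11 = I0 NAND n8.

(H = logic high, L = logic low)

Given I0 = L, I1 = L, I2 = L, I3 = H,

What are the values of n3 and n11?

n3 = H, n11 = H

n1 = I3 NAND I2 = H NAND L = H
n2 = I1 OR I0 = L OR L = L
n3 = I3 NAND n2 = H NAND L = H
n4 = n2 NAND n1 = L NAND H = H
n6 = NOT n3 = NOT H = L
n8 = n6 NAND n4 = L NAND H = H
n11 = I0 NAND n8 = L NAND H = H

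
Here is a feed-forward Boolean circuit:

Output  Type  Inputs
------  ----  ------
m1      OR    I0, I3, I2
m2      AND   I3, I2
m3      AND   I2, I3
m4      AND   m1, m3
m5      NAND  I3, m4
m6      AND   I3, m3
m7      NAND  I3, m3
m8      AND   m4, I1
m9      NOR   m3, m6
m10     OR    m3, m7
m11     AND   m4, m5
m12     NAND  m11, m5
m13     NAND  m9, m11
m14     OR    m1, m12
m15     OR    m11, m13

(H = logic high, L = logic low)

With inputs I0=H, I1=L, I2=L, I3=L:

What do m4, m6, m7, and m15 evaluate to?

m4 = L, m6 = L, m7 = H, m15 = H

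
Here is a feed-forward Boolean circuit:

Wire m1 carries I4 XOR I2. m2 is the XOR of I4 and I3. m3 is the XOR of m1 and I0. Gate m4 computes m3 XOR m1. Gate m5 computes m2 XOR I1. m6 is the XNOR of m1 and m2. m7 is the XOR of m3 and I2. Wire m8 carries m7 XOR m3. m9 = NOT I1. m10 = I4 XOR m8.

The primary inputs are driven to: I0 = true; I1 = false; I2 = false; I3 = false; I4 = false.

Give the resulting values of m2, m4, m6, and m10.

m1 = I4 XOR I2 = false XOR false = false
m2 = I4 XOR I3 = false XOR false = false
m3 = m1 XOR I0 = false XOR true = true
m4 = m3 XOR m1 = true XOR false = true
m6 = m1 XNOR m2 = false XNOR false = true
m7 = m3 XOR I2 = true XOR false = true
m8 = m7 XOR m3 = true XOR true = false
m10 = I4 XOR m8 = false XOR false = false

m2 = false, m4 = true, m6 = true, m10 = false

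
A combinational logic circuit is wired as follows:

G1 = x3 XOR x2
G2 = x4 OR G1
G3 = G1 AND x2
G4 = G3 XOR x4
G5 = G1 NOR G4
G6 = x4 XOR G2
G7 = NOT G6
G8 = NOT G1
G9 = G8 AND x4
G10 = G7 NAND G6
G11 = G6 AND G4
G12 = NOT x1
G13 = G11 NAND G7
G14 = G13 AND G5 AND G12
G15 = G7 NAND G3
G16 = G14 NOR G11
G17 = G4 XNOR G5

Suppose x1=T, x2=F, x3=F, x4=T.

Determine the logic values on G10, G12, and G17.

G10 = T; G12 = F; G17 = F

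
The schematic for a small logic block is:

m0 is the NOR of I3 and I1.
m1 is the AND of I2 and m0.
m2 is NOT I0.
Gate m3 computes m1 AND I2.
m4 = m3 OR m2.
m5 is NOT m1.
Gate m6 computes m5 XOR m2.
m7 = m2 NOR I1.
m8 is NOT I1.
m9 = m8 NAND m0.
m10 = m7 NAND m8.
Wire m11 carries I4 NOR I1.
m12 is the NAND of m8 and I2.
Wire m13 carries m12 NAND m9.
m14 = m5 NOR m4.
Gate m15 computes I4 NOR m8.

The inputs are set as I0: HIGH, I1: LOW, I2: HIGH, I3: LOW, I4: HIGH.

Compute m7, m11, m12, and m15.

m7 = HIGH, m11 = LOW, m12 = LOW, m15 = LOW

m2 = NOT I0 = NOT HIGH = LOW
m7 = m2 NOR I1 = LOW NOR LOW = HIGH
m8 = NOT I1 = NOT LOW = HIGH
m11 = I4 NOR I1 = HIGH NOR LOW = LOW
m12 = m8 NAND I2 = HIGH NAND HIGH = LOW
m15 = I4 NOR m8 = HIGH NOR HIGH = LOW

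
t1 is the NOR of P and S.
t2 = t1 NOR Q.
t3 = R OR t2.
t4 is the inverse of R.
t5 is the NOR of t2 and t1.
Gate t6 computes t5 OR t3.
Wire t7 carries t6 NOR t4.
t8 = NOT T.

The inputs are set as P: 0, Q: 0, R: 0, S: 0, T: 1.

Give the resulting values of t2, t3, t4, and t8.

t1 = P NOR S = 0 NOR 0 = 1
t2 = t1 NOR Q = 1 NOR 0 = 0
t3 = R OR t2 = 0 OR 0 = 0
t4 = NOT R = NOT 0 = 1
t8 = NOT T = NOT 1 = 0

t2 = 0, t3 = 0, t4 = 1, t8 = 0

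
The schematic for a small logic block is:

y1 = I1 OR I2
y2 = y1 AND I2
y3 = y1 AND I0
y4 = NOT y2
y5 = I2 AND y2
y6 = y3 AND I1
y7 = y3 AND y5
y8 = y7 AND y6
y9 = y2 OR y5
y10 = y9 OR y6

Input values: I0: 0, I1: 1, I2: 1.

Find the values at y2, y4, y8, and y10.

y2 = 1, y4 = 0, y8 = 0, y10 = 1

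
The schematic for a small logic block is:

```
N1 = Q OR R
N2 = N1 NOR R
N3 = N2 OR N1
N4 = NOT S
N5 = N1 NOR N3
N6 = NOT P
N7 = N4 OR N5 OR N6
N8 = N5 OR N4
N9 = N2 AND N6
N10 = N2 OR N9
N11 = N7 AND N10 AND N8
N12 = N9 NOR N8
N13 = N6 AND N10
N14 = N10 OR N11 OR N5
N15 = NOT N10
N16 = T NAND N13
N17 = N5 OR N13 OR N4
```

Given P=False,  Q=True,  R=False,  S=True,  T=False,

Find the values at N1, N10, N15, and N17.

N1 = Q OR R = True OR False = True
N2 = N1 NOR R = True NOR False = False
N3 = N2 OR N1 = False OR True = True
N4 = NOT S = NOT True = False
N5 = N1 NOR N3 = True NOR True = False
N6 = NOT P = NOT False = True
N9 = N2 AND N6 = False AND True = False
N10 = N2 OR N9 = False OR False = False
N13 = N6 AND N10 = True AND False = False
N15 = NOT N10 = NOT False = True
N17 = N5 OR N13 OR N4 = False OR False OR False = False

N1 = True, N10 = False, N15 = True, N17 = False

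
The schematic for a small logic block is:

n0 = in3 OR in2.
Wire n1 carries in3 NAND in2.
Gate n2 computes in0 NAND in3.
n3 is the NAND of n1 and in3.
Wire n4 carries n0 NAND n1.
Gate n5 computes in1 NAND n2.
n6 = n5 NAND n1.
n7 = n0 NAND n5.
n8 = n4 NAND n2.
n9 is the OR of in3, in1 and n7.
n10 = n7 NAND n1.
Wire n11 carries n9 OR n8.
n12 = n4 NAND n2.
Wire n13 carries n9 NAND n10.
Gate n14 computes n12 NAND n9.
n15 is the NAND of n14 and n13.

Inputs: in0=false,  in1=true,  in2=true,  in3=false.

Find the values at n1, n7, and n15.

n0 = in3 OR in2 = false OR true = true
n1 = in3 NAND in2 = false NAND true = true
n2 = in0 NAND in3 = false NAND false = true
n4 = n0 NAND n1 = true NAND true = false
n5 = in1 NAND n2 = true NAND true = false
n7 = n0 NAND n5 = true NAND false = true
n9 = in3 OR in1 OR n7 = false OR true OR true = true
n10 = n7 NAND n1 = true NAND true = false
n12 = n4 NAND n2 = false NAND true = true
n13 = n9 NAND n10 = true NAND false = true
n14 = n12 NAND n9 = true NAND true = false
n15 = n14 NAND n13 = false NAND true = true

n1 = true  n7 = true  n15 = true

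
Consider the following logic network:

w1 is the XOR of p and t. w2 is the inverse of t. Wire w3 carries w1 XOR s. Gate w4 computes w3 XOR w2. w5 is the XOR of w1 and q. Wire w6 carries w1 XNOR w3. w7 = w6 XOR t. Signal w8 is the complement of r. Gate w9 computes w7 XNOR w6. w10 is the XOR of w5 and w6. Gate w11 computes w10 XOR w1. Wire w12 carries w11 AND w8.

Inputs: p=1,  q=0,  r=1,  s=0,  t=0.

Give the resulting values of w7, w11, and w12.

w1 = p XOR t = 1 XOR 0 = 1
w3 = w1 XOR s = 1 XOR 0 = 1
w5 = w1 XOR q = 1 XOR 0 = 1
w6 = w1 XNOR w3 = 1 XNOR 1 = 1
w7 = w6 XOR t = 1 XOR 0 = 1
w8 = NOT r = NOT 1 = 0
w10 = w5 XOR w6 = 1 XOR 1 = 0
w11 = w10 XOR w1 = 0 XOR 1 = 1
w12 = w11 AND w8 = 1 AND 0 = 0

w7 = 1  w11 = 1  w12 = 0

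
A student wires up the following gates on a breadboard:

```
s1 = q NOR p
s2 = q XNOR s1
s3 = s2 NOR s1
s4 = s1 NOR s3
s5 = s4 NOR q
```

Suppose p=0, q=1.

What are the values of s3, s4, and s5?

s3 = 1; s4 = 0; s5 = 0

s1 = q NOR p = 1 NOR 0 = 0
s2 = q XNOR s1 = 1 XNOR 0 = 0
s3 = s2 NOR s1 = 0 NOR 0 = 1
s4 = s1 NOR s3 = 0 NOR 1 = 0
s5 = s4 NOR q = 0 NOR 1 = 0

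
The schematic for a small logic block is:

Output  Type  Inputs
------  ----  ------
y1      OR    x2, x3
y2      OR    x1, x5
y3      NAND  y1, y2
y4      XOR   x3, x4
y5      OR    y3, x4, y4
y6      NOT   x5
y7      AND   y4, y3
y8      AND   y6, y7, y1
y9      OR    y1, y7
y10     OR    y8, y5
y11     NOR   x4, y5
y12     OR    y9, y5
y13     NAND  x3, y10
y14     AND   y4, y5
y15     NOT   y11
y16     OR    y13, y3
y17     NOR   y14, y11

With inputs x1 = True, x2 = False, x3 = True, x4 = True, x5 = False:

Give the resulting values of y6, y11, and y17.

y1 = x2 OR x3 = False OR True = True
y2 = x1 OR x5 = True OR False = True
y3 = y1 NAND y2 = True NAND True = False
y4 = x3 XOR x4 = True XOR True = False
y5 = y3 OR x4 OR y4 = False OR True OR False = True
y6 = NOT x5 = NOT False = True
y11 = x4 NOR y5 = True NOR True = False
y14 = y4 AND y5 = False AND True = False
y17 = y14 NOR y11 = False NOR False = True

y6 = True  y11 = False  y17 = True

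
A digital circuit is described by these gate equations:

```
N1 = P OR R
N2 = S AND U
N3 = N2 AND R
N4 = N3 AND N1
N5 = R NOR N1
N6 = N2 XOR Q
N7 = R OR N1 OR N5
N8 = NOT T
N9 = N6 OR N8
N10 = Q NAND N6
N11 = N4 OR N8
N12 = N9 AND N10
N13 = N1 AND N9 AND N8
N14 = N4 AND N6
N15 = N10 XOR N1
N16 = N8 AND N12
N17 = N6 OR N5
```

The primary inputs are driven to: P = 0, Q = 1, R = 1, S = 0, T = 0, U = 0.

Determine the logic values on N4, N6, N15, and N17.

N4 = 0, N6 = 1, N15 = 1, N17 = 1

N1 = P OR R = 0 OR 1 = 1
N2 = S AND U = 0 AND 0 = 0
N3 = N2 AND R = 0 AND 1 = 0
N4 = N3 AND N1 = 0 AND 1 = 0
N5 = R NOR N1 = 1 NOR 1 = 0
N6 = N2 XOR Q = 0 XOR 1 = 1
N10 = Q NAND N6 = 1 NAND 1 = 0
N15 = N10 XOR N1 = 0 XOR 1 = 1
N17 = N6 OR N5 = 1 OR 0 = 1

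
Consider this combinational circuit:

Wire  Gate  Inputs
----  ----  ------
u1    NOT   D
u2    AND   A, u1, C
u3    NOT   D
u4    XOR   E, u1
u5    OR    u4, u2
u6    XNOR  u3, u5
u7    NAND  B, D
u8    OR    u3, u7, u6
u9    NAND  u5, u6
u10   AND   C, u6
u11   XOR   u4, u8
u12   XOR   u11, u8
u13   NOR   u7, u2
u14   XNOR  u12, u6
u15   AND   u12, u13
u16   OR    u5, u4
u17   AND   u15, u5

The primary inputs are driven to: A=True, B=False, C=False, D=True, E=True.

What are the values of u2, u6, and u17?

u1 = NOT D = NOT True = False
u2 = A AND u1 AND C = True AND False AND False = False
u3 = NOT D = NOT True = False
u4 = E XOR u1 = True XOR False = True
u5 = u4 OR u2 = True OR False = True
u6 = u3 XNOR u5 = False XNOR True = False
u7 = B NAND D = False NAND True = True
u8 = u3 OR u7 OR u6 = False OR True OR False = True
u11 = u4 XOR u8 = True XOR True = False
u12 = u11 XOR u8 = False XOR True = True
u13 = u7 NOR u2 = True NOR False = False
u15 = u12 AND u13 = True AND False = False
u17 = u15 AND u5 = False AND True = False

u2 = False, u6 = False, u17 = False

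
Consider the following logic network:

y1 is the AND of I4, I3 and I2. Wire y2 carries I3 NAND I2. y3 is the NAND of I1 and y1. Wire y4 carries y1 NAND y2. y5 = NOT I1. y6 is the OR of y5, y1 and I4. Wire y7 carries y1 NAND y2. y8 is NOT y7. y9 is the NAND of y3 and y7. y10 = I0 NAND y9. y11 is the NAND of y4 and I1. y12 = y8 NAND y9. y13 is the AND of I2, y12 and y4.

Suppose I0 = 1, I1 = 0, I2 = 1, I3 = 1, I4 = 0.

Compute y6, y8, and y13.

y1 = I4 AND I3 AND I2 = 0 AND 1 AND 1 = 0
y2 = I3 NAND I2 = 1 NAND 1 = 0
y3 = I1 NAND y1 = 0 NAND 0 = 1
y4 = y1 NAND y2 = 0 NAND 0 = 1
y5 = NOT I1 = NOT 0 = 1
y6 = y5 OR y1 OR I4 = 1 OR 0 OR 0 = 1
y7 = y1 NAND y2 = 0 NAND 0 = 1
y8 = NOT y7 = NOT 1 = 0
y9 = y3 NAND y7 = 1 NAND 1 = 0
y12 = y8 NAND y9 = 0 NAND 0 = 1
y13 = I2 AND y12 AND y4 = 1 AND 1 AND 1 = 1

y6 = 1; y8 = 0; y13 = 1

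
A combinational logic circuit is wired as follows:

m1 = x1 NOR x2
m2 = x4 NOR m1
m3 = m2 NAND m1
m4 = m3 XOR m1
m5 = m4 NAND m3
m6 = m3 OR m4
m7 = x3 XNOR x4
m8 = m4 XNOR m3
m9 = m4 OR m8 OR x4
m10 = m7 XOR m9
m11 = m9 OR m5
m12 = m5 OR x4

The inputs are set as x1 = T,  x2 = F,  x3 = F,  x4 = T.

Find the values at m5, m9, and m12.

m1 = x1 NOR x2 = T NOR F = F
m2 = x4 NOR m1 = T NOR F = F
m3 = m2 NAND m1 = F NAND F = T
m4 = m3 XOR m1 = T XOR F = T
m5 = m4 NAND m3 = T NAND T = F
m8 = m4 XNOR m3 = T XNOR T = T
m9 = m4 OR m8 OR x4 = T OR T OR T = T
m12 = m5 OR x4 = F OR T = T

m5 = F, m9 = T, m12 = T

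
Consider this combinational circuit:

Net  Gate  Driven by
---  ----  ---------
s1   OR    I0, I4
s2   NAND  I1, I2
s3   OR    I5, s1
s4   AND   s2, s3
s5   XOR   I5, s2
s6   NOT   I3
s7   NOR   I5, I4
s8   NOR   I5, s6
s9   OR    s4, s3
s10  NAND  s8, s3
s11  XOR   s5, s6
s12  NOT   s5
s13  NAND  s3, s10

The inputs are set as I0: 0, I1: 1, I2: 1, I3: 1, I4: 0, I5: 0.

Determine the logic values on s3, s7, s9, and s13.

s3 = 0  s7 = 1  s9 = 0  s13 = 1

s1 = I0 OR I4 = 0 OR 0 = 0
s2 = I1 NAND I2 = 1 NAND 1 = 0
s3 = I5 OR s1 = 0 OR 0 = 0
s4 = s2 AND s3 = 0 AND 0 = 0
s6 = NOT I3 = NOT 1 = 0
s7 = I5 NOR I4 = 0 NOR 0 = 1
s8 = I5 NOR s6 = 0 NOR 0 = 1
s9 = s4 OR s3 = 0 OR 0 = 0
s10 = s8 NAND s3 = 1 NAND 0 = 1
s13 = s3 NAND s10 = 0 NAND 1 = 1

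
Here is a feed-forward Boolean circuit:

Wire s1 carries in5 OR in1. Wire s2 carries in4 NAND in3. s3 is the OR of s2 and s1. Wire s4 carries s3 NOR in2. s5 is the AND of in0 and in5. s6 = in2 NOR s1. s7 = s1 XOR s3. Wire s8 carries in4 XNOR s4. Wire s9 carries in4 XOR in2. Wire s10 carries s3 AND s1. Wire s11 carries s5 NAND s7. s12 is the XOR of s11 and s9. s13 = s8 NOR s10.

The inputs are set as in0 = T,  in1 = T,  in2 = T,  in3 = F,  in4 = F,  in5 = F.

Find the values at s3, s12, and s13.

s3 = T; s12 = F; s13 = F

s1 = in5 OR in1 = F OR T = T
s2 = in4 NAND in3 = F NAND F = T
s3 = s2 OR s1 = T OR T = T
s4 = s3 NOR in2 = T NOR T = F
s5 = in0 AND in5 = T AND F = F
s7 = s1 XOR s3 = T XOR T = F
s8 = in4 XNOR s4 = F XNOR F = T
s9 = in4 XOR in2 = F XOR T = T
s10 = s3 AND s1 = T AND T = T
s11 = s5 NAND s7 = F NAND F = T
s12 = s11 XOR s9 = T XOR T = F
s13 = s8 NOR s10 = T NOR T = F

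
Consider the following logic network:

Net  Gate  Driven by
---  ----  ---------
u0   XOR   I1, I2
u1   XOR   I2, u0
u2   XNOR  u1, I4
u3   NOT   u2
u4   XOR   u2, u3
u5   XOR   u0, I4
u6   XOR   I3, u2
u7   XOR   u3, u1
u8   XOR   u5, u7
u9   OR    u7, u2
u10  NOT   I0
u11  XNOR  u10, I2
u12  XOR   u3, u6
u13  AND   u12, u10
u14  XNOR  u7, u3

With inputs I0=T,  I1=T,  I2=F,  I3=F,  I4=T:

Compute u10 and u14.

u0 = I1 XOR I2 = T XOR F = T
u1 = I2 XOR u0 = F XOR T = T
u2 = u1 XNOR I4 = T XNOR T = T
u3 = NOT u2 = NOT T = F
u7 = u3 XOR u1 = F XOR T = T
u10 = NOT I0 = NOT T = F
u14 = u7 XNOR u3 = T XNOR F = F

u10 = F; u14 = F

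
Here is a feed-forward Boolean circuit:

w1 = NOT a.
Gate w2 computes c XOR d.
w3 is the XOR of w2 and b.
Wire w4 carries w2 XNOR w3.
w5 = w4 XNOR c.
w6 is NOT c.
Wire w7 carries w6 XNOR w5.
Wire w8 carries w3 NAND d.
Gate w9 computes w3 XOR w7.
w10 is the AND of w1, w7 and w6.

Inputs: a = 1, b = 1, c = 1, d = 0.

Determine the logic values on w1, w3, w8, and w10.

w1 = 0  w3 = 0  w8 = 1  w10 = 0

w1 = NOT a = NOT 1 = 0
w2 = c XOR d = 1 XOR 0 = 1
w3 = w2 XOR b = 1 XOR 1 = 0
w4 = w2 XNOR w3 = 1 XNOR 0 = 0
w5 = w4 XNOR c = 0 XNOR 1 = 0
w6 = NOT c = NOT 1 = 0
w7 = w6 XNOR w5 = 0 XNOR 0 = 1
w8 = w3 NAND d = 0 NAND 0 = 1
w10 = w1 AND w7 AND w6 = 0 AND 1 AND 0 = 0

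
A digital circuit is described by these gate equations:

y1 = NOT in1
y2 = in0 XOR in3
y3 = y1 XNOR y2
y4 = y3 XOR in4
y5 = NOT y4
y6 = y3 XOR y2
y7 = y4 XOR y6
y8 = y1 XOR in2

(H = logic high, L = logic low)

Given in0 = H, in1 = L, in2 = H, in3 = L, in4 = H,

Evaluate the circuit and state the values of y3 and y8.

y1 = NOT in1 = NOT L = H
y2 = in0 XOR in3 = H XOR L = H
y3 = y1 XNOR y2 = H XNOR H = H
y8 = y1 XOR in2 = H XOR H = L

y3 = H  y8 = L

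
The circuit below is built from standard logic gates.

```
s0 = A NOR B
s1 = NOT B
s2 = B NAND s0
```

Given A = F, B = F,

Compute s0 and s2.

s0 = T  s2 = T

s0 = A NOR B = F NOR F = T
s2 = B NAND s0 = F NAND T = T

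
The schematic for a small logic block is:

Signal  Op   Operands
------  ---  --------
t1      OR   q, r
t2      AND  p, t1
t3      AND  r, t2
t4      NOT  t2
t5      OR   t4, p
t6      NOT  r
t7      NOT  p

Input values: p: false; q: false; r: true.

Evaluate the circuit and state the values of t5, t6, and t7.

t1 = q OR r = false OR true = true
t2 = p AND t1 = false AND true = false
t4 = NOT t2 = NOT false = true
t5 = t4 OR p = true OR false = true
t6 = NOT r = NOT true = false
t7 = NOT p = NOT false = true

t5 = true, t6 = false, t7 = true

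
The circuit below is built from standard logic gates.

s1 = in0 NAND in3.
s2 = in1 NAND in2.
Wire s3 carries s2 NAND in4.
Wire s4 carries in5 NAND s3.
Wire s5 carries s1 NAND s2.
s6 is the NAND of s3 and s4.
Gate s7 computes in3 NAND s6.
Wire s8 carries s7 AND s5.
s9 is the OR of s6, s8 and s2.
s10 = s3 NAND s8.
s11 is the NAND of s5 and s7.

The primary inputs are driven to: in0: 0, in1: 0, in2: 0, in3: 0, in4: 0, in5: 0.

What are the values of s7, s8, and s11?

s1 = in0 NAND in3 = 0 NAND 0 = 1
s2 = in1 NAND in2 = 0 NAND 0 = 1
s3 = s2 NAND in4 = 1 NAND 0 = 1
s4 = in5 NAND s3 = 0 NAND 1 = 1
s5 = s1 NAND s2 = 1 NAND 1 = 0
s6 = s3 NAND s4 = 1 NAND 1 = 0
s7 = in3 NAND s6 = 0 NAND 0 = 1
s8 = s7 AND s5 = 1 AND 0 = 0
s11 = s5 NAND s7 = 0 NAND 1 = 1

s7 = 1, s8 = 0, s11 = 1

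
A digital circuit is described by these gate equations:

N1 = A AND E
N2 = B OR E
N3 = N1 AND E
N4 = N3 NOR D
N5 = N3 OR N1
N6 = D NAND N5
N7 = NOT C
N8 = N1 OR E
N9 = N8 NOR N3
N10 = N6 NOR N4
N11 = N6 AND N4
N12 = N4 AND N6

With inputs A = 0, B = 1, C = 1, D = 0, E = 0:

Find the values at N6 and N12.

N6 = 1, N12 = 1

N1 = A AND E = 0 AND 0 = 0
N3 = N1 AND E = 0 AND 0 = 0
N4 = N3 NOR D = 0 NOR 0 = 1
N5 = N3 OR N1 = 0 OR 0 = 0
N6 = D NAND N5 = 0 NAND 0 = 1
N12 = N4 AND N6 = 1 AND 1 = 1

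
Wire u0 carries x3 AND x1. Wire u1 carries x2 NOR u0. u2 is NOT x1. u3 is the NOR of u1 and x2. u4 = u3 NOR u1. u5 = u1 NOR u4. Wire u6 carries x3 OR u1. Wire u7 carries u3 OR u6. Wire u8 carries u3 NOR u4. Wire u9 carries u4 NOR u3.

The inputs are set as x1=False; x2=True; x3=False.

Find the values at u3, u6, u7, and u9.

u3 = False, u6 = False, u7 = False, u9 = False

u0 = x3 AND x1 = False AND False = False
u1 = x2 NOR u0 = True NOR False = False
u3 = u1 NOR x2 = False NOR True = False
u4 = u3 NOR u1 = False NOR False = True
u6 = x3 OR u1 = False OR False = False
u7 = u3 OR u6 = False OR False = False
u9 = u4 NOR u3 = True NOR False = False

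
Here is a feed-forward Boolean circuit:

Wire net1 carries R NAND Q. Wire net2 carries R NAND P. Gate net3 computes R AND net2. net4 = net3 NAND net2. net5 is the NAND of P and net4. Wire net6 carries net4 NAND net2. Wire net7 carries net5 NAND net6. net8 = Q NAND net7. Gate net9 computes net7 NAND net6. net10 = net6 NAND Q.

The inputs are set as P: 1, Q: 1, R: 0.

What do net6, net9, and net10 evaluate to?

net6 = 0; net9 = 1; net10 = 1

net2 = R NAND P = 0 NAND 1 = 1
net3 = R AND net2 = 0 AND 1 = 0
net4 = net3 NAND net2 = 0 NAND 1 = 1
net5 = P NAND net4 = 1 NAND 1 = 0
net6 = net4 NAND net2 = 1 NAND 1 = 0
net7 = net5 NAND net6 = 0 NAND 0 = 1
net9 = net7 NAND net6 = 1 NAND 0 = 1
net10 = net6 NAND Q = 0 NAND 1 = 1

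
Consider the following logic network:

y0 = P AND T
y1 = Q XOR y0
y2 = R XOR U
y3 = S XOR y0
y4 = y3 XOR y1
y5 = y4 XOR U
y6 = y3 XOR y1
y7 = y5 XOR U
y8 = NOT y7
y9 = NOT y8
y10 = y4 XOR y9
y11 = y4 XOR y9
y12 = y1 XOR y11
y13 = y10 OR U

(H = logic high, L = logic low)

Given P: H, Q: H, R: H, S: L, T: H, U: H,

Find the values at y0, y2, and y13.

y0 = H, y2 = L, y13 = H

y0 = P AND T = H AND H = H
y1 = Q XOR y0 = H XOR H = L
y2 = R XOR U = H XOR H = L
y3 = S XOR y0 = L XOR H = H
y4 = y3 XOR y1 = H XOR L = H
y5 = y4 XOR U = H XOR H = L
y7 = y5 XOR U = L XOR H = H
y8 = NOT y7 = NOT H = L
y9 = NOT y8 = NOT L = H
y10 = y4 XOR y9 = H XOR H = L
y13 = y10 OR U = L OR H = H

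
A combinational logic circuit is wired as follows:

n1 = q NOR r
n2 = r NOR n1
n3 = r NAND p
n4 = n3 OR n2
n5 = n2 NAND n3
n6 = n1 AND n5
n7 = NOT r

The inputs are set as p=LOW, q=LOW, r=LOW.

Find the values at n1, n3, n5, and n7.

n1 = q NOR r = LOW NOR LOW = HIGH
n2 = r NOR n1 = LOW NOR HIGH = LOW
n3 = r NAND p = LOW NAND LOW = HIGH
n5 = n2 NAND n3 = LOW NAND HIGH = HIGH
n7 = NOT r = NOT LOW = HIGH

n1 = HIGH, n3 = HIGH, n5 = HIGH, n7 = HIGH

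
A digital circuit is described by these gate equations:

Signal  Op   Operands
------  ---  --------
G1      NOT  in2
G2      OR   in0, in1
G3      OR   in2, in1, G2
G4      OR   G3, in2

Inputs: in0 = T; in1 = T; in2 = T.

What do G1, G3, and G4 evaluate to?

G1 = NOT in2 = NOT T = F
G2 = in0 OR in1 = T OR T = T
G3 = in2 OR in1 OR G2 = T OR T OR T = T
G4 = G3 OR in2 = T OR T = T

G1 = F, G3 = T, G4 = T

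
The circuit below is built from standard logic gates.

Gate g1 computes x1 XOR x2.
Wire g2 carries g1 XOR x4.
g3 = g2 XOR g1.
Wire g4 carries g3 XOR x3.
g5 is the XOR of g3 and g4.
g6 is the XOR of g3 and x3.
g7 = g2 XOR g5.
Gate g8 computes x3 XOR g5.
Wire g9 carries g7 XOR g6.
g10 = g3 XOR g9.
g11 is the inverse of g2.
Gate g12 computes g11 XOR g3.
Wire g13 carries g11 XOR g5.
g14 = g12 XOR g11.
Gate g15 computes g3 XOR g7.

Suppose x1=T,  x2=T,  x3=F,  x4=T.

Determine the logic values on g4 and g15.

g4 = T; g15 = F

g1 = x1 XOR x2 = T XOR T = F
g2 = g1 XOR x4 = F XOR T = T
g3 = g2 XOR g1 = T XOR F = T
g4 = g3 XOR x3 = T XOR F = T
g5 = g3 XOR g4 = T XOR T = F
g7 = g2 XOR g5 = T XOR F = T
g15 = g3 XOR g7 = T XOR T = F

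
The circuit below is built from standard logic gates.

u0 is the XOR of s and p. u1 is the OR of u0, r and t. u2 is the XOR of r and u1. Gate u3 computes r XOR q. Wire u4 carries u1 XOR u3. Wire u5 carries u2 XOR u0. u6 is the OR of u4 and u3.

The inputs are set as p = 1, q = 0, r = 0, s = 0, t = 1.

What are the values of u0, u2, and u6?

u0 = 1, u2 = 1, u6 = 1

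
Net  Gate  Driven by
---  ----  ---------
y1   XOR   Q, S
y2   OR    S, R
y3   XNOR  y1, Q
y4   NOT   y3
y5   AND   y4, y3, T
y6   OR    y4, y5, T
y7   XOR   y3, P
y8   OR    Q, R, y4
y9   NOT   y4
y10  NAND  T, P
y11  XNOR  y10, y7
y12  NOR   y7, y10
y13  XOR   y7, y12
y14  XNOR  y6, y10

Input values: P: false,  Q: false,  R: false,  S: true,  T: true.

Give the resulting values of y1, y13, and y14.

y1 = Q XOR S = false XOR true = true
y3 = y1 XNOR Q = true XNOR false = false
y4 = NOT y3 = NOT false = true
y5 = y4 AND y3 AND T = true AND false AND true = false
y6 = y4 OR y5 OR T = true OR false OR true = true
y7 = y3 XOR P = false XOR false = false
y10 = T NAND P = true NAND false = true
y12 = y7 NOR y10 = false NOR true = false
y13 = y7 XOR y12 = false XOR false = false
y14 = y6 XNOR y10 = true XNOR true = true

y1 = true, y13 = false, y14 = true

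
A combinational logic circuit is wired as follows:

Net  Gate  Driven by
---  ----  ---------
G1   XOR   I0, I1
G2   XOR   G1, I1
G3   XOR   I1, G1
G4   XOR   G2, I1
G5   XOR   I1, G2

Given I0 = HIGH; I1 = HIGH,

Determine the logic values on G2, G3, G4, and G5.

G1 = I0 XOR I1 = HIGH XOR HIGH = LOW
G2 = G1 XOR I1 = LOW XOR HIGH = HIGH
G3 = I1 XOR G1 = HIGH XOR LOW = HIGH
G4 = G2 XOR I1 = HIGH XOR HIGH = LOW
G5 = I1 XOR G2 = HIGH XOR HIGH = LOW

G2 = HIGH  G3 = HIGH  G4 = LOW  G5 = LOW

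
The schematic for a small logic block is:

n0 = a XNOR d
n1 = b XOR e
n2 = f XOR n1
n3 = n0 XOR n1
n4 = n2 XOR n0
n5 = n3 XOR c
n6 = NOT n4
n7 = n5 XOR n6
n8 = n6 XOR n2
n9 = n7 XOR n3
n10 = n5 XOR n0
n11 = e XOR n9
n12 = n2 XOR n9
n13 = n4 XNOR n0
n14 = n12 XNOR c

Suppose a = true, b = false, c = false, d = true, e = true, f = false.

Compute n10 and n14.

n10 = true, n14 = true

n0 = a XNOR d = true XNOR true = true
n1 = b XOR e = false XOR true = true
n2 = f XOR n1 = false XOR true = true
n3 = n0 XOR n1 = true XOR true = false
n4 = n2 XOR n0 = true XOR true = false
n5 = n3 XOR c = false XOR false = false
n6 = NOT n4 = NOT false = true
n7 = n5 XOR n6 = false XOR true = true
n9 = n7 XOR n3 = true XOR false = true
n10 = n5 XOR n0 = false XOR true = true
n12 = n2 XOR n9 = true XOR true = false
n14 = n12 XNOR c = false XNOR false = true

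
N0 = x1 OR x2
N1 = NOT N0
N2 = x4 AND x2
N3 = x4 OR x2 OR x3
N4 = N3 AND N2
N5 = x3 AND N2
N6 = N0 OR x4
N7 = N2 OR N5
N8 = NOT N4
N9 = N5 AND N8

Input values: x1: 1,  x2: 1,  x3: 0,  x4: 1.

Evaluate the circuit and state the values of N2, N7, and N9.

N2 = 1  N7 = 1  N9 = 0

N2 = x4 AND x2 = 1 AND 1 = 1
N3 = x4 OR x2 OR x3 = 1 OR 1 OR 0 = 1
N4 = N3 AND N2 = 1 AND 1 = 1
N5 = x3 AND N2 = 0 AND 1 = 0
N7 = N2 OR N5 = 1 OR 0 = 1
N8 = NOT N4 = NOT 1 = 0
N9 = N5 AND N8 = 0 AND 0 = 0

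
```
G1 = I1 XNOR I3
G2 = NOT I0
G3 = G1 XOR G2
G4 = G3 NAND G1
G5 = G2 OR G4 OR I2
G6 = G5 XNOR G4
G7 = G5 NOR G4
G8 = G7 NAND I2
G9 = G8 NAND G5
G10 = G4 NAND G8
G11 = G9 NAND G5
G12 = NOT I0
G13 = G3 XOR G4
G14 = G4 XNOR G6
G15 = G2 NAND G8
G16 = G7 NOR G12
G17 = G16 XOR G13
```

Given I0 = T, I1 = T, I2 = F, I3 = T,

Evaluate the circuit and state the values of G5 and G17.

G5 = F  G17 = T

G1 = I1 XNOR I3 = T XNOR T = T
G2 = NOT I0 = NOT T = F
G3 = G1 XOR G2 = T XOR F = T
G4 = G3 NAND G1 = T NAND T = F
G5 = G2 OR G4 OR I2 = F OR F OR F = F
G7 = G5 NOR G4 = F NOR F = T
G12 = NOT I0 = NOT T = F
G13 = G3 XOR G4 = T XOR F = T
G16 = G7 NOR G12 = T NOR F = F
G17 = G16 XOR G13 = F XOR T = T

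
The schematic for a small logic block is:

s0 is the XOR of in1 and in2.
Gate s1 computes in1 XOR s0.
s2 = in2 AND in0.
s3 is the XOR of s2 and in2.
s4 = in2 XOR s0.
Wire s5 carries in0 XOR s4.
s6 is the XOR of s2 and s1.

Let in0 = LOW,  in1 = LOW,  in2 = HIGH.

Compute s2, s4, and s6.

s0 = in1 XOR in2 = LOW XOR HIGH = HIGH
s1 = in1 XOR s0 = LOW XOR HIGH = HIGH
s2 = in2 AND in0 = HIGH AND LOW = LOW
s4 = in2 XOR s0 = HIGH XOR HIGH = LOW
s6 = s2 XOR s1 = LOW XOR HIGH = HIGH

s2 = LOW  s4 = LOW  s6 = HIGH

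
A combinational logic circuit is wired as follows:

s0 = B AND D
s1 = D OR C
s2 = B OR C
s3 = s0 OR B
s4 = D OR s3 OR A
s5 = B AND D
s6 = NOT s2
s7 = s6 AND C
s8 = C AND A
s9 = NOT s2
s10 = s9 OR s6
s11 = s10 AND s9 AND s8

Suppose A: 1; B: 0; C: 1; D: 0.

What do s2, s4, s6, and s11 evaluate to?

s2 = 1  s4 = 1  s6 = 0  s11 = 0

s0 = B AND D = 0 AND 0 = 0
s2 = B OR C = 0 OR 1 = 1
s3 = s0 OR B = 0 OR 0 = 0
s4 = D OR s3 OR A = 0 OR 0 OR 1 = 1
s6 = NOT s2 = NOT 1 = 0
s8 = C AND A = 1 AND 1 = 1
s9 = NOT s2 = NOT 1 = 0
s10 = s9 OR s6 = 0 OR 0 = 0
s11 = s10 AND s9 AND s8 = 0 AND 0 AND 1 = 0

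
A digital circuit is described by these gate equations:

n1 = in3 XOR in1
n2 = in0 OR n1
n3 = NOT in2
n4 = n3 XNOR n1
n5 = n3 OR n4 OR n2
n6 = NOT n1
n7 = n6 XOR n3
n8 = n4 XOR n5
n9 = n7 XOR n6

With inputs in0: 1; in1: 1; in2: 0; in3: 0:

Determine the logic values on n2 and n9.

n2 = 1, n9 = 1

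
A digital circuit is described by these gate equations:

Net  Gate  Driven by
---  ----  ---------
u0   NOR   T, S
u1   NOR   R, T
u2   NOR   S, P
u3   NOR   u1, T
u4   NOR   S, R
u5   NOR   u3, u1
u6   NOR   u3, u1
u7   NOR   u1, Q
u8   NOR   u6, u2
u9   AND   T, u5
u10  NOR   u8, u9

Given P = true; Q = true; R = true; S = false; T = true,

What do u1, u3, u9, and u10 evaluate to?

u1 = R NOR T = true NOR true = false
u2 = S NOR P = false NOR true = false
u3 = u1 NOR T = false NOR true = false
u5 = u3 NOR u1 = false NOR false = true
u6 = u3 NOR u1 = false NOR false = true
u8 = u6 NOR u2 = true NOR false = false
u9 = T AND u5 = true AND true = true
u10 = u8 NOR u9 = false NOR true = false

u1 = false, u3 = false, u9 = true, u10 = false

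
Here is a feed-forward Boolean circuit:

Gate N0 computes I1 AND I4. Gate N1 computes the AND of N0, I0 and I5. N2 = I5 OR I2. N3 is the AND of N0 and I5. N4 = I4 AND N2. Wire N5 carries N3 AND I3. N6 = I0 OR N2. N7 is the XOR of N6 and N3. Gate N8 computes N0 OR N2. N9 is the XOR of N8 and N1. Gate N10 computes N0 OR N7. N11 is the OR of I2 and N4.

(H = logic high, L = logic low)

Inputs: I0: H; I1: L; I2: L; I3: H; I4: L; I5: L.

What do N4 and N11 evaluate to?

N4 = L  N11 = L

N2 = I5 OR I2 = L OR L = L
N4 = I4 AND N2 = L AND L = L
N11 = I2 OR N4 = L OR L = L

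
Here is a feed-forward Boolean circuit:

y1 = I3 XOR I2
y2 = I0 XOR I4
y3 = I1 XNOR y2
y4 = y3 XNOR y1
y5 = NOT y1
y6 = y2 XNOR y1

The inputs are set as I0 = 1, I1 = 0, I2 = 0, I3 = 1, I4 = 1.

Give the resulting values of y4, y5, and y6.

y1 = I3 XOR I2 = 1 XOR 0 = 1
y2 = I0 XOR I4 = 1 XOR 1 = 0
y3 = I1 XNOR y2 = 0 XNOR 0 = 1
y4 = y3 XNOR y1 = 1 XNOR 1 = 1
y5 = NOT y1 = NOT 1 = 0
y6 = y2 XNOR y1 = 0 XNOR 1 = 0

y4 = 1, y5 = 0, y6 = 0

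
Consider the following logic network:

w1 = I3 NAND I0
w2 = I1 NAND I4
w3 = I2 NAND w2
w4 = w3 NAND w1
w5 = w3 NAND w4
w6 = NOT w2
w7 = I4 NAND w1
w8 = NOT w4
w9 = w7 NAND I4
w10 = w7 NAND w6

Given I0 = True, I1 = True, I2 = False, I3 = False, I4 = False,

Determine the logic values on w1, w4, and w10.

w1 = True  w4 = False  w10 = True

w1 = I3 NAND I0 = False NAND True = True
w2 = I1 NAND I4 = True NAND False = True
w3 = I2 NAND w2 = False NAND True = True
w4 = w3 NAND w1 = True NAND True = False
w6 = NOT w2 = NOT True = False
w7 = I4 NAND w1 = False NAND True = True
w10 = w7 NAND w6 = True NAND False = True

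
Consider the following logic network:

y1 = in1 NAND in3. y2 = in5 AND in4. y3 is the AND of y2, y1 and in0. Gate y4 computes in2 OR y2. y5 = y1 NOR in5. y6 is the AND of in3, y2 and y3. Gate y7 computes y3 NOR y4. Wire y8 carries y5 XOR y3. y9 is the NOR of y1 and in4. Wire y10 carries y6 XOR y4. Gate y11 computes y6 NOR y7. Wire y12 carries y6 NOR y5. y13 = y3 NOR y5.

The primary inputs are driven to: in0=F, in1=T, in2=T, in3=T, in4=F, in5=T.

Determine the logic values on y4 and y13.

y1 = in1 NAND in3 = T NAND T = F
y2 = in5 AND in4 = T AND F = F
y3 = y2 AND y1 AND in0 = F AND F AND F = F
y4 = in2 OR y2 = T OR F = T
y5 = y1 NOR in5 = F NOR T = F
y13 = y3 NOR y5 = F NOR F = T

y4 = T; y13 = T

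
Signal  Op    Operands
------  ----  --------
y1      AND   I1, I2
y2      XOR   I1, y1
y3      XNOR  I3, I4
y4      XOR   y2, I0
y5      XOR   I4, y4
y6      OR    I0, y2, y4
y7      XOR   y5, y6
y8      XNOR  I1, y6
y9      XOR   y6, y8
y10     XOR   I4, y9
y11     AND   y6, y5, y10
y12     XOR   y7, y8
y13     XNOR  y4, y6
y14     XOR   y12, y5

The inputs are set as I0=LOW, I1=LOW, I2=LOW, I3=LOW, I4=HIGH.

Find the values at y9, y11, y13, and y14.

y9 = HIGH, y11 = LOW, y13 = HIGH, y14 = HIGH

y1 = I1 AND I2 = LOW AND LOW = LOW
y2 = I1 XOR y1 = LOW XOR LOW = LOW
y4 = y2 XOR I0 = LOW XOR LOW = LOW
y5 = I4 XOR y4 = HIGH XOR LOW = HIGH
y6 = I0 OR y2 OR y4 = LOW OR LOW OR LOW = LOW
y7 = y5 XOR y6 = HIGH XOR LOW = HIGH
y8 = I1 XNOR y6 = LOW XNOR LOW = HIGH
y9 = y6 XOR y8 = LOW XOR HIGH = HIGH
y10 = I4 XOR y9 = HIGH XOR HIGH = LOW
y11 = y6 AND y5 AND y10 = LOW AND HIGH AND LOW = LOW
y12 = y7 XOR y8 = HIGH XOR HIGH = LOW
y13 = y4 XNOR y6 = LOW XNOR LOW = HIGH
y14 = y12 XOR y5 = LOW XOR HIGH = HIGH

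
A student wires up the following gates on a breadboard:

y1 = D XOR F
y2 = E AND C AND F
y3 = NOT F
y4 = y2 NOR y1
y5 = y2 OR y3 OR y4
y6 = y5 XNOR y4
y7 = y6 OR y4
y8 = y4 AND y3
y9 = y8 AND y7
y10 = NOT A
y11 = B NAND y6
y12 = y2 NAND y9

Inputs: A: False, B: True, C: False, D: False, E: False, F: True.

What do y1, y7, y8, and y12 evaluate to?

y1 = True, y7 = True, y8 = False, y12 = True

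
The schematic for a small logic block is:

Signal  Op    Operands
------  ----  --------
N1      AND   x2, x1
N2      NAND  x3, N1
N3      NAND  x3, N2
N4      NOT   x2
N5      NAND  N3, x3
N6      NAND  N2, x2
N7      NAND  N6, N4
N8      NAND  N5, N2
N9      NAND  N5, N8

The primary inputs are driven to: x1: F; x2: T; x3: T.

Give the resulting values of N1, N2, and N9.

N1 = F, N2 = T, N9 = T

N1 = x2 AND x1 = T AND F = F
N2 = x3 NAND N1 = T NAND F = T
N3 = x3 NAND N2 = T NAND T = F
N5 = N3 NAND x3 = F NAND T = T
N8 = N5 NAND N2 = T NAND T = F
N9 = N5 NAND N8 = T NAND F = T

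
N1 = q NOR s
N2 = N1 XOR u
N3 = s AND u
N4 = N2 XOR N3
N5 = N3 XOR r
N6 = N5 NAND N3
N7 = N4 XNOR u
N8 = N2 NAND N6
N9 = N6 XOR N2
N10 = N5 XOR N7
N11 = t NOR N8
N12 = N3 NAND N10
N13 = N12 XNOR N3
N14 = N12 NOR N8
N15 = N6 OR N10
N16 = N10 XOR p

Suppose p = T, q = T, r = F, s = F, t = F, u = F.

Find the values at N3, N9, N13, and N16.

N1 = q NOR s = T NOR F = F
N2 = N1 XOR u = F XOR F = F
N3 = s AND u = F AND F = F
N4 = N2 XOR N3 = F XOR F = F
N5 = N3 XOR r = F XOR F = F
N6 = N5 NAND N3 = F NAND F = T
N7 = N4 XNOR u = F XNOR F = T
N9 = N6 XOR N2 = T XOR F = T
N10 = N5 XOR N7 = F XOR T = T
N12 = N3 NAND N10 = F NAND T = T
N13 = N12 XNOR N3 = T XNOR F = F
N16 = N10 XOR p = T XOR T = F

N3 = F, N9 = T, N13 = F, N16 = F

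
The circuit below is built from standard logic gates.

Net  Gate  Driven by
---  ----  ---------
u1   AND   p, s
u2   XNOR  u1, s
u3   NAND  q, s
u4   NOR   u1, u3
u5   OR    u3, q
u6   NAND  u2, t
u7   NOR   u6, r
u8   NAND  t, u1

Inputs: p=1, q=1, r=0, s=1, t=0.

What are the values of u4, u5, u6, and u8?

u1 = p AND s = 1 AND 1 = 1
u2 = u1 XNOR s = 1 XNOR 1 = 1
u3 = q NAND s = 1 NAND 1 = 0
u4 = u1 NOR u3 = 1 NOR 0 = 0
u5 = u3 OR q = 0 OR 1 = 1
u6 = u2 NAND t = 1 NAND 0 = 1
u8 = t NAND u1 = 0 NAND 1 = 1

u4 = 0; u5 = 1; u6 = 1; u8 = 1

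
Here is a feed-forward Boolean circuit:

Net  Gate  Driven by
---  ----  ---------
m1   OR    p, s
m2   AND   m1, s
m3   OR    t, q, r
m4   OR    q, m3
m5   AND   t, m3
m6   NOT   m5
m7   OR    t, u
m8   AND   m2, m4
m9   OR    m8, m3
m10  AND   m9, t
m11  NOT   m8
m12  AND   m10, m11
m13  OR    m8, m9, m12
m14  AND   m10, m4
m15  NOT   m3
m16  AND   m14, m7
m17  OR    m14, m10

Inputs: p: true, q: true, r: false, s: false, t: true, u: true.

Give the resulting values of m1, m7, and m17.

m1 = true  m7 = true  m17 = true

m1 = p OR s = true OR false = true
m2 = m1 AND s = true AND false = false
m3 = t OR q OR r = true OR true OR false = true
m4 = q OR m3 = true OR true = true
m7 = t OR u = true OR true = true
m8 = m2 AND m4 = false AND true = false
m9 = m8 OR m3 = false OR true = true
m10 = m9 AND t = true AND true = true
m14 = m10 AND m4 = true AND true = true
m17 = m14 OR m10 = true OR true = true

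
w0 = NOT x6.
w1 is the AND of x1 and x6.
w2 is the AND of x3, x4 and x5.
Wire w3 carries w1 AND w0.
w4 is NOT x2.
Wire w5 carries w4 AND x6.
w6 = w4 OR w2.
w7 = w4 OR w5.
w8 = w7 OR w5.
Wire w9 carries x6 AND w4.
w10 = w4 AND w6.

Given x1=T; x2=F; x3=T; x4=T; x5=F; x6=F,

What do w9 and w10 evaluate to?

w2 = x3 AND x4 AND x5 = T AND T AND F = F
w4 = NOT x2 = NOT F = T
w6 = w4 OR w2 = T OR F = T
w9 = x6 AND w4 = F AND T = F
w10 = w4 AND w6 = T AND T = T

w9 = F, w10 = T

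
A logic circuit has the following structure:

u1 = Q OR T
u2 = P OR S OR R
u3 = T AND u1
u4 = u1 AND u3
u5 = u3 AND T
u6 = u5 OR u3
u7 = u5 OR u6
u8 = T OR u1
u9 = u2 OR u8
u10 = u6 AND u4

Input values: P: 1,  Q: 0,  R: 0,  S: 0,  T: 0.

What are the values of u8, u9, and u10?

u8 = 0, u9 = 1, u10 = 0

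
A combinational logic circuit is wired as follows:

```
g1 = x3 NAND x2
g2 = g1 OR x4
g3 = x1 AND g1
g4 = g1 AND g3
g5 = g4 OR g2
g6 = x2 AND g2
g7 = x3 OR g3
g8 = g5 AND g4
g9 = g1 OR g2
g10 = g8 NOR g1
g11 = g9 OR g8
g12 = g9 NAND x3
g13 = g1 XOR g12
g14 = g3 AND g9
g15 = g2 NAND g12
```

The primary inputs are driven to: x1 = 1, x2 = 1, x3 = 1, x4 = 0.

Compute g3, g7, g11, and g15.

g3 = 0; g7 = 1; g11 = 0; g15 = 1

g1 = x3 NAND x2 = 1 NAND 1 = 0
g2 = g1 OR x4 = 0 OR 0 = 0
g3 = x1 AND g1 = 1 AND 0 = 0
g4 = g1 AND g3 = 0 AND 0 = 0
g5 = g4 OR g2 = 0 OR 0 = 0
g7 = x3 OR g3 = 1 OR 0 = 1
g8 = g5 AND g4 = 0 AND 0 = 0
g9 = g1 OR g2 = 0 OR 0 = 0
g11 = g9 OR g8 = 0 OR 0 = 0
g12 = g9 NAND x3 = 0 NAND 1 = 1
g15 = g2 NAND g12 = 0 NAND 1 = 1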